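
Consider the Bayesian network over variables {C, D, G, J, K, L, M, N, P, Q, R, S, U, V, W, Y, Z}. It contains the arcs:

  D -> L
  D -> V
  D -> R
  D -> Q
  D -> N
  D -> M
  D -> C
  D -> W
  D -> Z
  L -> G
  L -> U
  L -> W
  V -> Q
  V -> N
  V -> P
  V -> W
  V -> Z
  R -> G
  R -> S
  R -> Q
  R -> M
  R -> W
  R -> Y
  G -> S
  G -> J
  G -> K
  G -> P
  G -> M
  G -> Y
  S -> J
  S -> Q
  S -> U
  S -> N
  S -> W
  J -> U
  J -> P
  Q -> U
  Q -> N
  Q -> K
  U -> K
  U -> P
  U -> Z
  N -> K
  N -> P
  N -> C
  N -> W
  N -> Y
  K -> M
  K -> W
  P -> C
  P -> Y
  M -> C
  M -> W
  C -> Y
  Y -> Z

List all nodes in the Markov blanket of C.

{D, G, M, N, P, R, Y}

C's parents: D, M, N, P.
Ch(C) = {Y}.
For each child, the remaining parents (spouses of C):
  Y also has parents G, N, P, R.
Taking the union gives {D, G, M, N, P, R, Y}.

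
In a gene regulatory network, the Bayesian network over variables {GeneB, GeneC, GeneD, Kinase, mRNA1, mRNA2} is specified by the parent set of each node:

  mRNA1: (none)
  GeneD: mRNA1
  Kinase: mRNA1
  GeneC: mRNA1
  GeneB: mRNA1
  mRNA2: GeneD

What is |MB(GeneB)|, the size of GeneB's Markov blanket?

Pa(GeneB) = {mRNA1}.
GeneB's children: none.
GeneB has no children, so there are no co-parents.
MB(GeneB) = {mRNA1}, which has 1 node.

1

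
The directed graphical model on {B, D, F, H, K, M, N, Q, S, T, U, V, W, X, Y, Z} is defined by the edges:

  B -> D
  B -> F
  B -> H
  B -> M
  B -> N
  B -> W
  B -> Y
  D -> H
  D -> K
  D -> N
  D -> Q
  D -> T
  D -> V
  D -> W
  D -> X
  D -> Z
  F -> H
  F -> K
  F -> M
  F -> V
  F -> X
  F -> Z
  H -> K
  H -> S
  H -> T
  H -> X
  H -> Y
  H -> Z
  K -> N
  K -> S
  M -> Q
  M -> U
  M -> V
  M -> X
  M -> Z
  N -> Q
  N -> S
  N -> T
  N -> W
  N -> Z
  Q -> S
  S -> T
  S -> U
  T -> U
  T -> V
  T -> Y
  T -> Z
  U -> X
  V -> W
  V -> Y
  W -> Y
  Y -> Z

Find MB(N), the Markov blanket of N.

A node's Markov blanket = Pa ∪ Ch ∪ (parents of Ch other than the node itself).
Pa(N) = {B, D, K}.
Ch(N) = {Q, S, T, W, Z}.
For each child, the remaining parents (spouses of N):
  parents(Q) \ {N} = {D, M}.
  S's other parents are H, K, Q.
  T also has parents D, H, S.
  W's other parents are B, D, V.
  Z also has parents D, F, H, M, T, Y.
MB(N) = {B, D, F, H, K, M, Q, S, T, V, W, Y, Z}.

{B, D, F, H, K, M, Q, S, T, V, W, Y, Z}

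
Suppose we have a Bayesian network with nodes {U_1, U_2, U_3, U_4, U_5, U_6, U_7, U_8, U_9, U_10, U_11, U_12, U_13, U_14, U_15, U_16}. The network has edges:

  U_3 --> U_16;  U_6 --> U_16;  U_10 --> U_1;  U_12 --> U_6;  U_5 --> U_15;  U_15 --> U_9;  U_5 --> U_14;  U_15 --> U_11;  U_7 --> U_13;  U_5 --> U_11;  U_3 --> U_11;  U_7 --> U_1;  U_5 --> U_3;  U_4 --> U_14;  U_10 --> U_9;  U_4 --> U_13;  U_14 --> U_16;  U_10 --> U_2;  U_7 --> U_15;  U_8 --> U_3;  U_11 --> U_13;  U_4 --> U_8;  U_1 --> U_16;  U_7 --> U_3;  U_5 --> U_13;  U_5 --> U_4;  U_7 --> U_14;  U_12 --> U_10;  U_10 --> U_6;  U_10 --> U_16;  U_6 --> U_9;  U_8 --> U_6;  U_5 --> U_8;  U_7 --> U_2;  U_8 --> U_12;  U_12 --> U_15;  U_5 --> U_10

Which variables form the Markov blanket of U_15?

Recall MB(v) = parents ∪ children ∪ spouses, where spouses are the other parents of v's children.
U_15 has parents U_5, U_7, U_12.
Ch(U_15) = {U_9, U_11}.
Other parents of U_15's children:
  parents(U_11) \ {U_15} = {U_3, U_5}.
  U_9's other parents are U_6, U_10.
So the Markov blanket of U_15 is {U_3, U_5, U_6, U_7, U_9, U_10, U_11, U_12}.

{U_3, U_5, U_6, U_7, U_9, U_10, U_11, U_12}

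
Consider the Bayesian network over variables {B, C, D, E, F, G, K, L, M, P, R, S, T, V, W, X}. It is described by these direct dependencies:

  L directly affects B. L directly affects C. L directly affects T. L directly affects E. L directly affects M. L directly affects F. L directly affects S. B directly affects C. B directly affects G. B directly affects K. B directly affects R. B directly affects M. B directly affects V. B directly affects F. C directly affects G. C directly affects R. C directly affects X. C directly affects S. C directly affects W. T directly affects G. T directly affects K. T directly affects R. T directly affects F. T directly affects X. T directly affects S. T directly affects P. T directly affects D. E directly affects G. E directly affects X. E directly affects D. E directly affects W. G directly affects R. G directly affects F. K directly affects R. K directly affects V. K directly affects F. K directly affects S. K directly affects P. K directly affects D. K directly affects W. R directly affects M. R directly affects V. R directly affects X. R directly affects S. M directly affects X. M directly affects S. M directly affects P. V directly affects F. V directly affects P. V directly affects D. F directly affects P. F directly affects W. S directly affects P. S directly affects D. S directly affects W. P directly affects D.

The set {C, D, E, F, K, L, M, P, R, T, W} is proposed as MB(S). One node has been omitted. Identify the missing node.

V

S has children D, P, W.
Parents of S: C, K, L, M, R, T.
Other parents of S's children:
  P: F, K, M, T, V
  D: E, K, P, T, V
  W: C, E, F, K
MB(S) = {C, D, E, F, K, L, M, P, R, T, V, W}.
Comparing with the claimed set, V is missing.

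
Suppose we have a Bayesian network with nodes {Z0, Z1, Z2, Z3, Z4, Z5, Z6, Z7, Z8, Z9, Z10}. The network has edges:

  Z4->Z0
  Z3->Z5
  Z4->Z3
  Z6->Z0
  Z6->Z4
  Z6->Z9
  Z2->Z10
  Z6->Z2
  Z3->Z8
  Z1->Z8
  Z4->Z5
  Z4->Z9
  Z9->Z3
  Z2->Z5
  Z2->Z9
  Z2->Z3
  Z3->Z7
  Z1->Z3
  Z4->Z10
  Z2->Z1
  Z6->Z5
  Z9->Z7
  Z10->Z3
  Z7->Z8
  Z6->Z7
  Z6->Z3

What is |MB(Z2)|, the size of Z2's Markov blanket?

7

The Markov blanket of a node is its parents, its children, and the other parents of its children.
Ch(Z2) = {Z1, Z3, Z5, Z9, Z10}.
Z2 has parent Z6.
Parents of each child, excluding Z2:
  Z1: —
  Z10: Z4
  Z9: Z4, Z6
  Z3: Z1, Z4, Z6, Z9, Z10
  Z5: Z3, Z4, Z6
MB(Z2) = {Z1, Z3, Z4, Z5, Z6, Z9, Z10}, which has 7 nodes.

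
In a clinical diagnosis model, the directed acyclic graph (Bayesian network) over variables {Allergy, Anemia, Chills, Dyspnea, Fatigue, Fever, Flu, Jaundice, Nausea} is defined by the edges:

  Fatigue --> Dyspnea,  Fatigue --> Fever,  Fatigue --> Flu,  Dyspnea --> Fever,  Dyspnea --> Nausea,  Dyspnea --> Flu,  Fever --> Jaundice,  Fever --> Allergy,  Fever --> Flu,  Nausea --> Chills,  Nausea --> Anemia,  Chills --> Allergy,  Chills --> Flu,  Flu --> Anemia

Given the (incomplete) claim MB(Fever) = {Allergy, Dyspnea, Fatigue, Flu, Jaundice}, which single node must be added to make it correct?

Chills

By definition, MB(Fever) is built from Fever's parents, Fever's children, and the co-parents of Fever.
Fever has children Allergy, Flu, Jaundice.
Parents of Fever: Dyspnea, Fatigue.
Parents of each child, excluding Fever:
  Jaundice: no additional parents.
  Allergy also has parent Chills.
  Flu's other parents are Chills, Dyspnea, Fatigue.
MB(Fever) = {Allergy, Chills, Dyspnea, Fatigue, Flu, Jaundice}.
Comparing with the claimed set, Chills is missing.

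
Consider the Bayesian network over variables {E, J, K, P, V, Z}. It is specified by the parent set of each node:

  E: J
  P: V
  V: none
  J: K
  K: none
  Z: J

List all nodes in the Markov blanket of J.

{E, K, Z}

Recall MB(v) = parents ∪ children ∪ spouses, where spouses are the other parents of v's children.
J has children E, Z.
Pa(J) = {K}.
Parents of each child, excluding J:
  Z: no additional parents.
  E: no additional parents.
MB(J) = {E, K, Z}.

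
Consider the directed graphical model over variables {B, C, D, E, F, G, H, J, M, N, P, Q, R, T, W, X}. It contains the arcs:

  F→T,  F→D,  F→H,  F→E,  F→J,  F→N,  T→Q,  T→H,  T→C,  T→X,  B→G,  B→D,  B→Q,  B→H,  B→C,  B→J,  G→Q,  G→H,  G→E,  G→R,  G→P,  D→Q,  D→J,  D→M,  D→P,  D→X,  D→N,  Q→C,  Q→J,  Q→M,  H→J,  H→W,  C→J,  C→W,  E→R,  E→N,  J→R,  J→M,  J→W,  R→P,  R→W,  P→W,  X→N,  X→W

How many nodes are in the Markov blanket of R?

9

A node's Markov blanket = Pa ∪ Ch ∪ (parents of Ch other than the node itself).
Pa(R) = {E, G, J}.
Children of R: P, W.
For each child, the remaining parents (spouses of R):
  P: D, G
  W: C, H, J, P, X
MB(R) = {C, D, E, G, H, J, P, W, X}, which has 9 nodes.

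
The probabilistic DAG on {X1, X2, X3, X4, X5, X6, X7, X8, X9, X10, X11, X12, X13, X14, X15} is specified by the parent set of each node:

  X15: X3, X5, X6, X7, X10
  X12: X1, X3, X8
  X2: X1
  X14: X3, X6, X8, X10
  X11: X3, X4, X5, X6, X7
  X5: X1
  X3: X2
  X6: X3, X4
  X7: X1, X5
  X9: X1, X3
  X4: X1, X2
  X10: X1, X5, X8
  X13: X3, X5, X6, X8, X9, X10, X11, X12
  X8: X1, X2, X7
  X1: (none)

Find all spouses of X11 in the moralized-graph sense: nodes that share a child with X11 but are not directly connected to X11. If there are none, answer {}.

{X8, X9, X10, X12}

Children of X11: X13.
  X13: X3, X5, X6, X8, X9, X10, X12
Excluding nodes already adjacent to X11 (X3, X4, X5, X6, X7, X13), the co-parent-only contribution is {X8, X9, X10, X12}.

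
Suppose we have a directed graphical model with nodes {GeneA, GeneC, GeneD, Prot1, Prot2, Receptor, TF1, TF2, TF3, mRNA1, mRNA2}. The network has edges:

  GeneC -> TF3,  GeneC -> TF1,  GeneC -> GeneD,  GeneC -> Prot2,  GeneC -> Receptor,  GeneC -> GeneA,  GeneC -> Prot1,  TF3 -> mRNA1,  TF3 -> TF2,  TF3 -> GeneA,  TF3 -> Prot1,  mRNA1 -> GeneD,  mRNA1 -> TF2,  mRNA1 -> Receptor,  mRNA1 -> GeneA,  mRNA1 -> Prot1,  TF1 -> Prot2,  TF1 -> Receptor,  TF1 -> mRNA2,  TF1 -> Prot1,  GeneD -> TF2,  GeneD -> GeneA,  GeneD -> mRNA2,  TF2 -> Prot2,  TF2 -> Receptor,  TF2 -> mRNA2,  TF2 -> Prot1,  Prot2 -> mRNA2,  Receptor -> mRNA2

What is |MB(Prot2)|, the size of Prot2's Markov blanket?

Children of Prot2: mRNA2.
Parents of Prot2: GeneC, TF1, TF2.
Co-parents of Prot2 (other parents of its children):
  parents(mRNA2) \ {Prot2} = {GeneD, Receptor, TF1, TF2}.
MB(Prot2) = {GeneC, GeneD, Receptor, TF1, TF2, mRNA2}, which has 6 nodes.

6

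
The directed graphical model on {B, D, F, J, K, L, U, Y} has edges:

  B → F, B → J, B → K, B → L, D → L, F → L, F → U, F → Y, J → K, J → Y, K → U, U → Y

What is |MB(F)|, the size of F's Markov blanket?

7

Children of F: L, U, Y.
F has parent B.
Co-parents of F (other parents of its children):
  L also has parents B, D.
  U also has parent K.
  parents(Y) \ {F} = {J, U}.
MB(F) = {B, D, J, K, L, U, Y}, which has 7 nodes.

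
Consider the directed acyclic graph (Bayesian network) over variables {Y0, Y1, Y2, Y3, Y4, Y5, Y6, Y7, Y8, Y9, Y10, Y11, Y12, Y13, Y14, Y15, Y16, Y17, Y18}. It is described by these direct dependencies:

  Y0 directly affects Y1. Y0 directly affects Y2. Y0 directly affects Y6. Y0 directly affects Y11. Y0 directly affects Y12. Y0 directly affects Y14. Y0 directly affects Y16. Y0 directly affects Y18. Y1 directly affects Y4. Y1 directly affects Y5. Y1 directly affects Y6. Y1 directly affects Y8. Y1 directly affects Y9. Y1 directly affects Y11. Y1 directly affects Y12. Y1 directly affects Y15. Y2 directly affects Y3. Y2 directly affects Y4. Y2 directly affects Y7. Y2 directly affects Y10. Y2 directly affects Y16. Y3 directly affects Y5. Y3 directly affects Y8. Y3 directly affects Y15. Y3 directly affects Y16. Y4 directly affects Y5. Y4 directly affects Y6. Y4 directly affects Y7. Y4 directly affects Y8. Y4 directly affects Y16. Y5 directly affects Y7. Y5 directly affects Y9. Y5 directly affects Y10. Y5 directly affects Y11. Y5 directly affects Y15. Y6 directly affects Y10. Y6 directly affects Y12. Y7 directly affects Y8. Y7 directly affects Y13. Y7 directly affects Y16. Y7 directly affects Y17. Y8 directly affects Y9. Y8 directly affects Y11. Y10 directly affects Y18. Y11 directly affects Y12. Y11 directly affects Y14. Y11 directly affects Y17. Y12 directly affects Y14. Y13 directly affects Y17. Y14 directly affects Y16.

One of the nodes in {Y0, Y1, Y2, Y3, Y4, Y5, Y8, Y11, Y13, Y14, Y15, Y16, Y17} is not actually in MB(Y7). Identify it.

A node's Markov blanket = Pa ∪ Ch ∪ (parents of Ch other than the node itself).
Parents of Y7: Y2, Y4, Y5.
Y7 has children Y8, Y13, Y16, Y17.
Other parents of Y7's children:
  Y8: Y1, Y3, Y4
  Y13: —
  Y16: Y0, Y2, Y3, Y4, Y14
  Y17: Y11, Y13
MB(Y7) = {Y0, Y1, Y2, Y3, Y4, Y5, Y8, Y11, Y13, Y14, Y16, Y17}.
Y15 is neither a parent, child, nor co-parent of Y7, so it does not belong.

Y15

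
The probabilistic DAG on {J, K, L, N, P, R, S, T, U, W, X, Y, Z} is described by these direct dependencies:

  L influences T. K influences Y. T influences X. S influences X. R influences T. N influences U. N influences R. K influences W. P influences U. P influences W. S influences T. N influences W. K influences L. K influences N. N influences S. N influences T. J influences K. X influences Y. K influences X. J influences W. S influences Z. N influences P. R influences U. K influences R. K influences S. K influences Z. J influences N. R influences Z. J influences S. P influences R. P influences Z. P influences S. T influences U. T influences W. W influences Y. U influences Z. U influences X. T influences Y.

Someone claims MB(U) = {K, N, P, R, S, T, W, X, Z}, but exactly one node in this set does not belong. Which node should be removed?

W

By definition, MB(U) is built from U's parents, U's children, and the co-parents of U.
Pa(U) = {N, P, R, T}.
U has children X, Z.
Other parents of U's children:
  X's other parents are K, S, T.
  parents(Z) \ {U} = {K, P, R, S}.
MB(U) = {K, N, P, R, S, T, X, Z}.
W is neither a parent, child, nor co-parent of U, so it does not belong.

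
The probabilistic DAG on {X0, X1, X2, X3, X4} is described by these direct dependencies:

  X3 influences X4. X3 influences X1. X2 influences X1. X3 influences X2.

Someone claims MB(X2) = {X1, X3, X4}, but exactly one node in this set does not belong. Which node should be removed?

X4

X2 has parent X3.
Ch(X2) = {X1}.
For each child, the remaining parents (spouses of X2):
  X1 also has parent X3.
MB(X2) = {X1, X3}.
X4 is neither a parent, child, nor co-parent of X2, so it does not belong.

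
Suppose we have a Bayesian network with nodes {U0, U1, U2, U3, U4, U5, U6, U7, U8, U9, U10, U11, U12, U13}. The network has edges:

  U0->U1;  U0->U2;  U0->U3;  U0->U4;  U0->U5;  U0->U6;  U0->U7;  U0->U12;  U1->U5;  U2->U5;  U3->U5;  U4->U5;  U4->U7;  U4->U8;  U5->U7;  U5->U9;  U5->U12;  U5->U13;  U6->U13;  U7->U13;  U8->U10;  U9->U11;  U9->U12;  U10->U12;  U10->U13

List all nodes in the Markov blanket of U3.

A node's Markov blanket = Pa ∪ Ch ∪ (parents of Ch other than the node itself).
U3 has parent U0.
Children of U3: U5.
Other parents of U3's children:
  U5: U0, U1, U2, U4
MB(U3) = {U0, U1, U2, U4, U5}.

{U0, U1, U2, U4, U5}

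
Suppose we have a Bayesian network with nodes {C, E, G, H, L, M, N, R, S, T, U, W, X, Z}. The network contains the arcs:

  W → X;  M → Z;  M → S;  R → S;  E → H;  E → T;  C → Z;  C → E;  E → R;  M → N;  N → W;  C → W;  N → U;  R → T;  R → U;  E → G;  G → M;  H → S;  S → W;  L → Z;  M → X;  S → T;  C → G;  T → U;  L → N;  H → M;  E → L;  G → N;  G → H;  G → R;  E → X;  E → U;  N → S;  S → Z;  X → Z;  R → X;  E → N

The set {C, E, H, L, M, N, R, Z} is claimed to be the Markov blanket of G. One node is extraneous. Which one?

Z

By definition, MB(G) is built from G's parents, G's children, and the co-parents of G.
G has children H, M, N, R.
Pa(G) = {C, E}.
For each child, the remaining parents (spouses of G):
  H: E
  M: H
  N: E, L, M
  R: E
MB(G) = {C, E, H, L, M, N, R}.
Z is neither a parent, child, nor co-parent of G, so it does not belong.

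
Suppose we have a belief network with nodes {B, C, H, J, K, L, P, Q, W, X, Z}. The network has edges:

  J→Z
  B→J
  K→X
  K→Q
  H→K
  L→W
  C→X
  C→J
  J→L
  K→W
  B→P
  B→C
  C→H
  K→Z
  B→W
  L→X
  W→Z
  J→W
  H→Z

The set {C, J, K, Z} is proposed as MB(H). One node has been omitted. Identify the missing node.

W

Pa(H) = {C}.
H's children: K, Z.
Co-parents of H (other parents of its children):
  K has no other parent.
  Z also has parents J, K, W.
MB(H) = {C, J, K, W, Z}.
Comparing with the claimed set, W is missing.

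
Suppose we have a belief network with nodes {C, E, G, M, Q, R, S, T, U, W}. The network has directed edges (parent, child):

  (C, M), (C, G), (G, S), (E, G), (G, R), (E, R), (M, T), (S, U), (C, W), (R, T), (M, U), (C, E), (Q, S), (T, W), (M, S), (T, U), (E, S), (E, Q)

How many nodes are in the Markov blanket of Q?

4

Children of Q: S.
Parents of Q: E.
Parents of each child, excluding Q:
  parents(S) \ {Q} = {E, G, M}.
MB(Q) = {E, G, M, S}, which has 4 nodes.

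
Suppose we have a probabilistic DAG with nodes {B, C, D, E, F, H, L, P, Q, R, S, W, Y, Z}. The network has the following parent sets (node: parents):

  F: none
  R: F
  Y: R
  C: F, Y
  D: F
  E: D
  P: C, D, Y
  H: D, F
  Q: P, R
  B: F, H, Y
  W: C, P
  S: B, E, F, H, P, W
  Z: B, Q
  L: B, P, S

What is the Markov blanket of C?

{D, F, P, W, Y}

Recall MB(v) = parents ∪ children ∪ spouses, where spouses are the other parents of v's children.
Parents of C: F, Y.
C's children: P, W.
Parents of each child, excluding C:
  P also has parents D, Y.
  parents(W) \ {C} = {P}.
MB(C) = {D, F, P, W, Y}.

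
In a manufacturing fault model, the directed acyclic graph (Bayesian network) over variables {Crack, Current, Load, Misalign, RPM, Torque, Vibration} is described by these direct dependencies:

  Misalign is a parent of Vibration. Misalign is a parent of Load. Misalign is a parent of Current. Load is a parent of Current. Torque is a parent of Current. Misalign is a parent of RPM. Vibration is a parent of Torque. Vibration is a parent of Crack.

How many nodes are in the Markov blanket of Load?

3

Parents of Load: Misalign.
Load's children: Current.
Parents of each child, excluding Load:
  Current's other parents are Misalign, Torque.
MB(Load) = {Current, Misalign, Torque}, which has 3 nodes.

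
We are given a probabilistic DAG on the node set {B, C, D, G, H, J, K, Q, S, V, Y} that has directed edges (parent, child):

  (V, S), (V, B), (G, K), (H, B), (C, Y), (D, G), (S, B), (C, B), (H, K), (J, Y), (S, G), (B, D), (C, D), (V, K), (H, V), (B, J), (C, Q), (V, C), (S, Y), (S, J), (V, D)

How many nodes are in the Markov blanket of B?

Children of B: D, J.
B's parents: C, H, S, V.
Parents of each child, excluding B:
  parents(J) \ {B} = {S}.
  D also has parents C, V.
MB(B) = {C, D, H, J, S, V}, which has 6 nodes.

6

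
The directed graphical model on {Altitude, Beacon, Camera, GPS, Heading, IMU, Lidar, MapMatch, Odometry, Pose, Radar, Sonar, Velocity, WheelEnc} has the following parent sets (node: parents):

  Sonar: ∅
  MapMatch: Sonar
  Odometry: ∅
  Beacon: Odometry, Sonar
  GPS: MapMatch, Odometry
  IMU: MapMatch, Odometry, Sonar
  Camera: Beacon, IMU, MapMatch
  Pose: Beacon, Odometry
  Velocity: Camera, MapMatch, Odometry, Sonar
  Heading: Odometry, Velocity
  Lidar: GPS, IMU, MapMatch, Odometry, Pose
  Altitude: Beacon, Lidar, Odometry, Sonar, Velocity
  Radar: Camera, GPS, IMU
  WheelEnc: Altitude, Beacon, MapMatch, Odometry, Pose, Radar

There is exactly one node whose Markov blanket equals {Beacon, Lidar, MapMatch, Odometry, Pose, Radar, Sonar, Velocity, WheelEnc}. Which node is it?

The target node must have every member of {Beacon, Lidar, MapMatch, Odometry, Pose, Radar, Sonar, Velocity, WheelEnc} as a parent, child, or co-parent, and no others.
Parents of Altitude: Beacon, Lidar, Odometry, Sonar, Velocity; children: WheelEnc; co-parents: Beacon, MapMatch, Odometry, Pose, Radar.
These exactly cover the given set, so the node is Altitude.

Altitude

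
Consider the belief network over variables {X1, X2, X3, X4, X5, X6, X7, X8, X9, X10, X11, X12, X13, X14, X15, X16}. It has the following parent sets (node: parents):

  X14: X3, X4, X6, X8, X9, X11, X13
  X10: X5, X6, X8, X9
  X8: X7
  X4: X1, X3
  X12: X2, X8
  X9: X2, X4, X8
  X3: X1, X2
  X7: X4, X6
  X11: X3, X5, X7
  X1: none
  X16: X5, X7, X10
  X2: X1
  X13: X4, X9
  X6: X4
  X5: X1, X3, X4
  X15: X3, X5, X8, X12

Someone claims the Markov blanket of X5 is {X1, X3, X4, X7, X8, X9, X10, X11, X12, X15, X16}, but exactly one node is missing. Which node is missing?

A node's Markov blanket = Pa ∪ Ch ∪ (parents of Ch other than the node itself).
X5's parents: X1, X3, X4.
Ch(X5) = {X10, X11, X15, X16}.
Parents of each child, excluding X5:
  X10: X6, X8, X9
  X11: X3, X7
  X15: X3, X8, X12
  X16: X7, X10
MB(X5) = {X1, X3, X4, X6, X7, X8, X9, X10, X11, X12, X15, X16}.
Comparing with the claimed set, X6 is missing.

X6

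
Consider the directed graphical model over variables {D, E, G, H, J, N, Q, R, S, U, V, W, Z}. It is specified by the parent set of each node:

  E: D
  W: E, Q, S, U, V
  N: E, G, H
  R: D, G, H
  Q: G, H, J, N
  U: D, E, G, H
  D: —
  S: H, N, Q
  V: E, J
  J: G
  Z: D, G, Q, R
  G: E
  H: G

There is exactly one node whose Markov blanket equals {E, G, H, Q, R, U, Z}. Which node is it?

The target node must have every member of {E, G, H, Q, R, U, Z} as a parent, child, or co-parent, and no others.
Parents of D: none; children: E, R, U, Z; co-parents: E, G, H, Q, R.
These exactly cover the given set, so the node is D.

D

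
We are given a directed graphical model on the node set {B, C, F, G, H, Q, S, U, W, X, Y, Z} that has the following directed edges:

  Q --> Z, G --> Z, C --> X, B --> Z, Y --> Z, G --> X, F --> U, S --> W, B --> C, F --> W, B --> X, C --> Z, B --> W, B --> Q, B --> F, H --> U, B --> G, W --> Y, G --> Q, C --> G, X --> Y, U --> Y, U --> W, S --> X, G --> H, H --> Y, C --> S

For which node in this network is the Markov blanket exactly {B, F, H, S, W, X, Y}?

The target node must have every member of {B, F, H, S, W, X, Y} as a parent, child, or co-parent, and no others.
Parents of U: F, H; children: W, Y; co-parents: B, F, H, S, W, X.
These exactly cover the given set, so the node is U.

U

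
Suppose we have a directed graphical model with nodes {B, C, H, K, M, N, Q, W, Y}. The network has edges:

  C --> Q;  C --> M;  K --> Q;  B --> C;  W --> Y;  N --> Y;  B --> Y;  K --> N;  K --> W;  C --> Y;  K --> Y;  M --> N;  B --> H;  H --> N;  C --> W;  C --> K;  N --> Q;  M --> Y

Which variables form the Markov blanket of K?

{B, C, H, M, N, Q, W, Y}

Recall MB(v) = parents ∪ children ∪ spouses, where spouses are the other parents of v's children.
Parents of K: C.
Ch(K) = {N, Q, W, Y}.
Parents of each child, excluding K:
  N: H, M
  Q: C, N
  W: C
  Y: B, C, M, N, W
So the Markov blanket of K is {B, C, H, M, N, Q, W, Y}.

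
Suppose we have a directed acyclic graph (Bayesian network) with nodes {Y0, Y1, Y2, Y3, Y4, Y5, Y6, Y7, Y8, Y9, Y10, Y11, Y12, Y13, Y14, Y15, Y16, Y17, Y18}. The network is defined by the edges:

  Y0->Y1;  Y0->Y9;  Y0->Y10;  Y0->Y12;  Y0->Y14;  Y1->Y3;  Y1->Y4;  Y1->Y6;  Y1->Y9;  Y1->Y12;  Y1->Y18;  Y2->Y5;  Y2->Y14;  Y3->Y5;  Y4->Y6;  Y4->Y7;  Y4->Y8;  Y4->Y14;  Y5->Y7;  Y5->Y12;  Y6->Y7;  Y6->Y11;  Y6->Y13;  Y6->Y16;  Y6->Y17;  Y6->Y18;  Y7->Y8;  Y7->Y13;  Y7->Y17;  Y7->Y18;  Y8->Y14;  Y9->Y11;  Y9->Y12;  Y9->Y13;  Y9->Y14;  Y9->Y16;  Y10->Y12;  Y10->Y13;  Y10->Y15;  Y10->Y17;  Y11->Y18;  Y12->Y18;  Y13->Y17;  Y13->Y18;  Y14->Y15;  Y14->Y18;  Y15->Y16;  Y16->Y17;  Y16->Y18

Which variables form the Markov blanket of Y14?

{Y0, Y1, Y2, Y4, Y6, Y7, Y8, Y9, Y10, Y11, Y12, Y13, Y15, Y16, Y18}

Y14's children: Y15, Y18.
Y14's parents: Y0, Y2, Y4, Y8, Y9.
Co-parents of Y14 (other parents of its children):
  Y15's other parent is Y10.
  parents(Y18) \ {Y14} = {Y1, Y6, Y7, Y11, Y12, Y13, Y16}.
Taking the union gives {Y0, Y1, Y2, Y4, Y6, Y7, Y8, Y9, Y10, Y11, Y12, Y13, Y15, Y16, Y18}.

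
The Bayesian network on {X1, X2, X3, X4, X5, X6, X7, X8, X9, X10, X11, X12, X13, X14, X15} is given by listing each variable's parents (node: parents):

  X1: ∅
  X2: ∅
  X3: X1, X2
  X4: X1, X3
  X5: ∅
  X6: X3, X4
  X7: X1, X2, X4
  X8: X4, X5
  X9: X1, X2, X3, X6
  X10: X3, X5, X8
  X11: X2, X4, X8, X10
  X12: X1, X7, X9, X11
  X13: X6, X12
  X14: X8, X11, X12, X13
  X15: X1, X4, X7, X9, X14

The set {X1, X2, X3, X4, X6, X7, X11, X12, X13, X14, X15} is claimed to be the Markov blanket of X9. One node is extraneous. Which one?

X13

Recall MB(v) = parents ∪ children ∪ spouses, where spouses are the other parents of v's children.
X9's children: X12, X15.
X9's parents: X1, X2, X3, X6.
Co-parents of X9 (other parents of its children):
  X12's other parents are X1, X7, X11.
  X15 also has parents X1, X4, X7, X14.
MB(X9) = {X1, X2, X3, X4, X6, X7, X11, X12, X14, X15}.
X13 is neither a parent, child, nor co-parent of X9, so it does not belong.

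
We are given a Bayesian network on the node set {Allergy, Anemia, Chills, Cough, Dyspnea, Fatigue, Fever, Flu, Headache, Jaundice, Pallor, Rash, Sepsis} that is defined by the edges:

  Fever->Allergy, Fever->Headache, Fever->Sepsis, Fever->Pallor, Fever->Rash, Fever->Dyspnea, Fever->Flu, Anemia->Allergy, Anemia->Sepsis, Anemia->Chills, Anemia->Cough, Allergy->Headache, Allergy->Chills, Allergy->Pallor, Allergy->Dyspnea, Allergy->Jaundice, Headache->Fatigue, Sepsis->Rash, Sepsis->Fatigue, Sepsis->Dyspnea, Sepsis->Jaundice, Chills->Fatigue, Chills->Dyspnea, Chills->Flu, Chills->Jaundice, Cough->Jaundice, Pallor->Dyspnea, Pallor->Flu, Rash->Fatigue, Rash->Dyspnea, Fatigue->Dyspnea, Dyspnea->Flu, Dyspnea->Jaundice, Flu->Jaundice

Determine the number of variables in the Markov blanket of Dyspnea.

10

By definition, MB(Dyspnea) is built from Dyspnea's parents, Dyspnea's children, and the co-parents of Dyspnea.
Dyspnea's children: Flu, Jaundice.
Parents of Dyspnea: Allergy, Chills, Fatigue, Fever, Pallor, Rash, Sepsis.
For each child, the remaining parents (spouses of Dyspnea):
  parents(Flu) \ {Dyspnea} = {Chills, Fever, Pallor}.
  Jaundice's other parents are Allergy, Chills, Cough, Flu, Sepsis.
MB(Dyspnea) = {Allergy, Chills, Cough, Fatigue, Fever, Flu, Jaundice, Pallor, Rash, Sepsis}, which has 10 nodes.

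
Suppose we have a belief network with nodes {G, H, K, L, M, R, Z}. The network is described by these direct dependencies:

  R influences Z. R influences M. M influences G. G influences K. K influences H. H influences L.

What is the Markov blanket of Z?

By definition, MB(Z) is built from Z's parents, Z's children, and the co-parents of Z.
Parents of Z: R.
Z has no children.
Z has no children, so there are no co-parents.
Taking the union gives {R}.

{R}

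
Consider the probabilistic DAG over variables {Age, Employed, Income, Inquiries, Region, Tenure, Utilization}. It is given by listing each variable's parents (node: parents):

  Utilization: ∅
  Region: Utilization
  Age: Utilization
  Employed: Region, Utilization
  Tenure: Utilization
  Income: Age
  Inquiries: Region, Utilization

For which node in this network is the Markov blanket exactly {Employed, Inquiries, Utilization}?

Region

The target node must have every member of {Employed, Inquiries, Utilization} as a parent, child, or co-parent, and no others.
Parents of Region: Utilization; children: Employed, Inquiries; co-parents: Utilization.
These exactly cover the given set, so the node is Region.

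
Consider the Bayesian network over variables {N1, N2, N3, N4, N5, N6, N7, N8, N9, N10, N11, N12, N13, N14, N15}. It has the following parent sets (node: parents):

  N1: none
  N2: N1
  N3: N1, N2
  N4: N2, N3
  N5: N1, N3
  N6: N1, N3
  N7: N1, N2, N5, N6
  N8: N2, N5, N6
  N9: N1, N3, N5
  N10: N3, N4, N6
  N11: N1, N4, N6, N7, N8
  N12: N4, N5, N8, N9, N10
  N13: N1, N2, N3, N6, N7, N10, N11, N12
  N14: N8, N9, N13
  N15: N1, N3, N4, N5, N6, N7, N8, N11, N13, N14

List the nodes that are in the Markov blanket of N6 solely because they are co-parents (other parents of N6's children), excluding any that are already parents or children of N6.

Children of N6: N7, N8, N10, N11, N13, N15.
  N7: N1, N2, N5
  N8: N2, N5
  N10: N3, N4
  N11: N1, N4, N7, N8
  N13: N1, N2, N3, N7, N10, N11, N12
  N15: N1, N3, N4, N5, N7, N8, N11, N13, N14
Excluding nodes already adjacent to N6 (N1, N3, N7, N8, N10, N11, N13, N15), the co-parent-only contribution is {N2, N4, N5, N12, N14}.

{N2, N4, N5, N12, N14}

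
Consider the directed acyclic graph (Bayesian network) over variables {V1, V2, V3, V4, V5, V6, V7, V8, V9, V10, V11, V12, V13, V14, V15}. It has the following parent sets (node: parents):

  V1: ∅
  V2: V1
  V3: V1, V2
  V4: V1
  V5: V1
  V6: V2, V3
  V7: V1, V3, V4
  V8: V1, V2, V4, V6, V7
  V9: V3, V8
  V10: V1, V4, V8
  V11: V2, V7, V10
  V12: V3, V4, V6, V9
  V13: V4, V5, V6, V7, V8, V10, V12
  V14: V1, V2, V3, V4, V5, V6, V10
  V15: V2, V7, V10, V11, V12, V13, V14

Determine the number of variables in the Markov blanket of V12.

13

By definition, MB(V12) is built from V12's parents, V12's children, and the co-parents of V12.
V12 has parents V3, V4, V6, V9.
Children of V12: V13, V15.
Parents of each child, excluding V12:
  parents(V13) \ {V12} = {V4, V5, V6, V7, V8, V10}.
  V15's other parents are V2, V7, V10, V11, V13, V14.
MB(V12) = {V2, V3, V4, V5, V6, V7, V8, V9, V10, V11, V13, V14, V15}, which has 13 nodes.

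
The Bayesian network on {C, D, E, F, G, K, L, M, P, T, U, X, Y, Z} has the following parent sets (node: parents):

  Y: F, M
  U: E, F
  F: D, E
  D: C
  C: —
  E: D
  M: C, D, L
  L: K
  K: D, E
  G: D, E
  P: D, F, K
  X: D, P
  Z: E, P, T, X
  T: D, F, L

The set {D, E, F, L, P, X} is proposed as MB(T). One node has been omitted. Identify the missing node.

The Markov blanket of a node is its parents, its children, and the other parents of its children.
Pa(T) = {D, F, L}.
Ch(T) = {Z}.
Parents of each child, excluding T:
  Z also has parents E, P, X.
MB(T) = {D, E, F, L, P, X, Z}.
Comparing with the claimed set, Z is missing.

Z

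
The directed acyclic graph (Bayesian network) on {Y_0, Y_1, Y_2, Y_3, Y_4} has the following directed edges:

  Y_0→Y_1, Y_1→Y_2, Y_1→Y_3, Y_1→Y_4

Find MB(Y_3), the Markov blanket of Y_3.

A node's Markov blanket = Pa ∪ Ch ∪ (parents of Ch other than the node itself).
Pa(Y_3) = {Y_1}.
Ch(Y_3) = {}.
Y_3 has no children, so there are no co-parents.
So the Markov blanket of Y_3 is {Y_1}.

{Y_1}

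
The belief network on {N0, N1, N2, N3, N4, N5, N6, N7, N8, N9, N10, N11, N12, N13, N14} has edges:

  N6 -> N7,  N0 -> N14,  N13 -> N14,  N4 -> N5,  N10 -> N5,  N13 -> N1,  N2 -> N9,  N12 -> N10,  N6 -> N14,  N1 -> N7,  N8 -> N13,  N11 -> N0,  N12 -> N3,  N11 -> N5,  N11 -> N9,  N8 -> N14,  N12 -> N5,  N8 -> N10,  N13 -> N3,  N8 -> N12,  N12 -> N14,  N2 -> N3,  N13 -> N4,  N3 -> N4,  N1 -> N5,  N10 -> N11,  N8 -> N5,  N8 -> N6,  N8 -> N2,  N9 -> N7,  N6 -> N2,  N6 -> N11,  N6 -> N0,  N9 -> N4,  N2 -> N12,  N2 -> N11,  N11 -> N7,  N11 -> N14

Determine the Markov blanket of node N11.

{N0, N1, N2, N4, N5, N6, N7, N8, N9, N10, N12, N13, N14}

Parents of N11: N2, N6, N10.
N11's children: N0, N5, N7, N9, N14.
For each child, the remaining parents (spouses of N11):
  N9: N2
  N0: N6
  N5: N1, N4, N8, N10, N12
  N14: N0, N6, N8, N12, N13
  N7: N1, N6, N9
MB(N11) = {N0, N1, N2, N4, N5, N6, N7, N8, N9, N10, N12, N13, N14}.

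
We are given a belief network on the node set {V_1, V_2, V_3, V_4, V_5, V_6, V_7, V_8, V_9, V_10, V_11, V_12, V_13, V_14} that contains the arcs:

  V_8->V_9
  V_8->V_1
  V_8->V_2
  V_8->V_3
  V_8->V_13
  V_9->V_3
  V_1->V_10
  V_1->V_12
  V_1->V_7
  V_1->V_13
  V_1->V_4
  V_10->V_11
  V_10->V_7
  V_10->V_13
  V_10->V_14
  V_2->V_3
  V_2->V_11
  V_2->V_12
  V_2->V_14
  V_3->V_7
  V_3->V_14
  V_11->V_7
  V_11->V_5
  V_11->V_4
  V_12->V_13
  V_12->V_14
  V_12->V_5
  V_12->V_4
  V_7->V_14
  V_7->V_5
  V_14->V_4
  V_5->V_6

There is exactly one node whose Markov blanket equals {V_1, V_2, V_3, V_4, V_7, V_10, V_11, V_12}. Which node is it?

V_14

The target node must have every member of {V_1, V_2, V_3, V_4, V_7, V_10, V_11, V_12} as a parent, child, or co-parent, and no others.
Parents of V_14: V_2, V_3, V_7, V_10, V_12; children: V_4; co-parents: V_1, V_11, V_12.
These exactly cover the given set, so the node is V_14.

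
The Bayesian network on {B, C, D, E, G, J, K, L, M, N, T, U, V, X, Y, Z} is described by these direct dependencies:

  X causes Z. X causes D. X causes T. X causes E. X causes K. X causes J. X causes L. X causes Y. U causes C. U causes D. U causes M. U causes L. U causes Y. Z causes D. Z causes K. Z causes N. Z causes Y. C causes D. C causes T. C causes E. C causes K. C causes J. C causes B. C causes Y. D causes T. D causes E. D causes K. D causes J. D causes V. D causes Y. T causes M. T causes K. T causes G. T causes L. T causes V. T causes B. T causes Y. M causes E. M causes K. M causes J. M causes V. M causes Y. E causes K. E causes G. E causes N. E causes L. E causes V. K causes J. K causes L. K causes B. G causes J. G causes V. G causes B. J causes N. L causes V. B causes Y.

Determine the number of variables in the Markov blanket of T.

13

T's parents: C, D, X.
T's children: B, G, K, L, M, V, Y.
Parents of each child, excluding T:
  M's other parent is U.
  K's other parents are C, D, E, M, X, Z.
  G's other parent is E.
  L also has parents E, K, U, X.
  V also has parents D, E, G, L, M.
  parents(B) \ {T} = {C, G, K}.
  parents(Y) \ {T} = {B, C, D, M, U, X, Z}.
MB(T) = {B, C, D, E, G, K, L, M, U, V, X, Y, Z}, which has 13 nodes.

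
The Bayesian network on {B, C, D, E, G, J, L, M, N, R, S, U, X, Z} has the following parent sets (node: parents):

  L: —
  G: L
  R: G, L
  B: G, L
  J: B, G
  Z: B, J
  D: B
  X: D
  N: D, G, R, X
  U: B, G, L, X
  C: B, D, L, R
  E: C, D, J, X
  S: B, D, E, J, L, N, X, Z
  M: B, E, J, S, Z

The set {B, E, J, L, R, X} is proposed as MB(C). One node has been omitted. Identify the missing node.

D

By definition, MB(C) is built from C's parents, C's children, and the co-parents of C.
Pa(C) = {B, D, L, R}.
C's children: E.
For each child, the remaining parents (spouses of C):
  E's other parents are D, J, X.
MB(C) = {B, D, E, J, L, R, X}.
Comparing with the claimed set, D is missing.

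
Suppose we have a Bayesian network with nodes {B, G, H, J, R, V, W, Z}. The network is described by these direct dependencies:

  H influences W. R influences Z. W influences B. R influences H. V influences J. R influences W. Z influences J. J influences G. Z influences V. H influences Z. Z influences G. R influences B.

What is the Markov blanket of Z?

Children of Z: G, J, V.
Z's parents: H, R.
Co-parents of Z (other parents of its children):
  V: no additional parents.
  J also has parent V.
  G's other parent is J.
Union: {H, R} ∪ {G, J, V} ∪ {J, V} = {G, H, J, R, V}.

{G, H, J, R, V}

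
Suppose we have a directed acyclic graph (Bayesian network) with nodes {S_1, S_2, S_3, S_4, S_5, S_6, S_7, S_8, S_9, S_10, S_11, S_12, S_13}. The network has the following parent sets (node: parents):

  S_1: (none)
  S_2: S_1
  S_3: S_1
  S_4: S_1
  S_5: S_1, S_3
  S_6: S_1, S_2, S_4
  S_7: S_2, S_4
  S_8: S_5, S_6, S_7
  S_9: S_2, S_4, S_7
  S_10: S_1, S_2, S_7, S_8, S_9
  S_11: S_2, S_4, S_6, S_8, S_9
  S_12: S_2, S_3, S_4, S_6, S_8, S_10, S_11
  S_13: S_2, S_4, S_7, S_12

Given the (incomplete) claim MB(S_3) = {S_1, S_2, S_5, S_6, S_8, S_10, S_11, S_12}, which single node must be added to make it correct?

S_4

Ch(S_3) = {S_5, S_12}.
S_3's parents: S_1.
For each child, the remaining parents (spouses of S_3):
  S_5: S_1
  S_12: S_2, S_4, S_6, S_8, S_10, S_11
MB(S_3) = {S_1, S_2, S_4, S_5, S_6, S_8, S_10, S_11, S_12}.
Comparing with the claimed set, S_4 is missing.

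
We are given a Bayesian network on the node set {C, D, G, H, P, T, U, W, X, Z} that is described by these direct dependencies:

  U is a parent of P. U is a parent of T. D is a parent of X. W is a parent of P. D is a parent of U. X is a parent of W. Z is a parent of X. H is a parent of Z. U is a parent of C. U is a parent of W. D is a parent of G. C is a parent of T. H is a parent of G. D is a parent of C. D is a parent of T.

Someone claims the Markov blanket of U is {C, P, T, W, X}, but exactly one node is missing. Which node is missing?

D

U's parents: D.
U has children C, P, T, W.
For each child, the remaining parents (spouses of U):
  C also has parent D.
  T's other parents are C, D.
  W also has parent X.
  P also has parent W.
MB(U) = {C, D, P, T, W, X}.
Comparing with the claimed set, D is missing.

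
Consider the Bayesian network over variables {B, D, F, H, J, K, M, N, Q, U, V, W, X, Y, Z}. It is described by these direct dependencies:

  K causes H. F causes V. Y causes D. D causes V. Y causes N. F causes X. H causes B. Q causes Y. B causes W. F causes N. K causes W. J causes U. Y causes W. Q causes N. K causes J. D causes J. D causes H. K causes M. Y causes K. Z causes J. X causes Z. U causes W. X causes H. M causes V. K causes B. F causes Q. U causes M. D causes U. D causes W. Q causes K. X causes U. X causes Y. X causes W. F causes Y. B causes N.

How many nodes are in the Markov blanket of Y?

Parents of Y: F, Q, X.
Ch(Y) = {D, K, N, W}.
For each child, the remaining parents (spouses of Y):
  parents(K) \ {Y} = {Q}.
  D: no additional parents.
  N's other parents are B, F, Q.
  parents(W) \ {Y} = {B, D, K, U, X}.
MB(Y) = {B, D, F, K, N, Q, U, W, X}, which has 9 nodes.

9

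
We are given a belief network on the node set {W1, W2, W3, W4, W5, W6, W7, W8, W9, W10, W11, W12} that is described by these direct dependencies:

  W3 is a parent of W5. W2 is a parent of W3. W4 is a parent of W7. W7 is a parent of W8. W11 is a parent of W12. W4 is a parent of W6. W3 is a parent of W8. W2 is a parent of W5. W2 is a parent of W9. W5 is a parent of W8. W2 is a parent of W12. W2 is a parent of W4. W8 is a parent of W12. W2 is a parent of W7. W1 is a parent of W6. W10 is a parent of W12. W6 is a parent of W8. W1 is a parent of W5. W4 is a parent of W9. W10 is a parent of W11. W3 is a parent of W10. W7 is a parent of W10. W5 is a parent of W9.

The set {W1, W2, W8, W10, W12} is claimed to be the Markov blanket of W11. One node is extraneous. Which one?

W11's parents: W10.
Ch(W11) = {W12}.
Other parents of W11's children:
  parents(W12) \ {W11} = {W2, W8, W10}.
MB(W11) = {W2, W8, W10, W12}.
W1 is neither a parent, child, nor co-parent of W11, so it does not belong.

W1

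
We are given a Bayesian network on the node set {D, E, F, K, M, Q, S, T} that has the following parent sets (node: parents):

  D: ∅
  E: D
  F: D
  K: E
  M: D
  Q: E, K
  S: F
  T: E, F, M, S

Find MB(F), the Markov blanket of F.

{D, E, M, S, T}

F has parent D.
Children of F: S, T.
Other parents of F's children:
  S: no additional parents.
  T's other parents are E, M, S.
So the Markov blanket of F is {D, E, M, S, T}.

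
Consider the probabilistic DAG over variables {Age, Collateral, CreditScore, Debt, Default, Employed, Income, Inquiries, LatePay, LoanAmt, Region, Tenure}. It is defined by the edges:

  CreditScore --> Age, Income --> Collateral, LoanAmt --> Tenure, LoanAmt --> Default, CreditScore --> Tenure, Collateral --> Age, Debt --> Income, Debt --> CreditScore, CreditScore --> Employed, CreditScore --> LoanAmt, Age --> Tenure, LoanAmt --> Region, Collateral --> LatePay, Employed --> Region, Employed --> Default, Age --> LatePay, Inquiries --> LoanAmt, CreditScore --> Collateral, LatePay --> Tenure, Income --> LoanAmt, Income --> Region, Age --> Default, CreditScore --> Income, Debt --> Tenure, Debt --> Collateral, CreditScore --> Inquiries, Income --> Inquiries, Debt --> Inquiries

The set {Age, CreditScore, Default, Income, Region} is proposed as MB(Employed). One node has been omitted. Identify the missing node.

LoanAmt

Ch(Employed) = {Default, Region}.
Employed's parents: CreditScore.
Co-parents of Employed (other parents of its children):
  parents(Region) \ {Employed} = {Income, LoanAmt}.
  Default's other parents are Age, LoanAmt.
MB(Employed) = {Age, CreditScore, Default, Income, LoanAmt, Region}.
Comparing with the claimed set, LoanAmt is missing.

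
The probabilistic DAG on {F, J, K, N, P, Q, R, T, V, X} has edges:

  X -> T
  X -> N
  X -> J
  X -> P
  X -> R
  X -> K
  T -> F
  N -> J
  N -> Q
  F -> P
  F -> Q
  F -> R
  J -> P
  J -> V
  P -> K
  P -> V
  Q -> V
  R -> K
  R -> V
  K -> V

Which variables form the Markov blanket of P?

Pa(P) = {F, J, X}.
Children of P: K, V.
For each child, the remaining parents (spouses of P):
  K: R, X
  V: J, K, Q, R
MB(P) = {F, J, K, Q, R, V, X}.

{F, J, K, Q, R, V, X}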